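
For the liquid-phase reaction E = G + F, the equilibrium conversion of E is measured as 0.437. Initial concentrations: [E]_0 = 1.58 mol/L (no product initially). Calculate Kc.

Let X = conversion of E.
Concentrations: [E] = 1.58 − 1.58X; [G] = 1.58X; [F] = 1.58X.
At X = 0.437: [E] = 0.89, [G] = 0.69, [F] = 0.69.
Kc = [G] [F] / ([E]) = 0.536 mol/L.

Kc = 0.536 mol/L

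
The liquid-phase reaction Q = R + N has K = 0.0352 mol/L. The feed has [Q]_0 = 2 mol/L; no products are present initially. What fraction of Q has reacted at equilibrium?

Let X = conversion of Q; extent ξ = 2·X mol/L.
Concentrations: [Q] = 2 − 2X; [R] = 2X; [N] = 2X.
K = [R] [N] / ([Q]).
This equals 0.0352 at X = 0.124 (the root in 0 < X < 1).

X = 0.124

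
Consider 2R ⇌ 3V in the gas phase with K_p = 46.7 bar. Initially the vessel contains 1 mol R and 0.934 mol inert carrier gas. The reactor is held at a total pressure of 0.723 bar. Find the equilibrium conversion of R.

Basis: 1 mol R initially; let X = conversion of R. Extent ξ = 0.5X.
At extent ξ: n_R = 1 − X; n_V = 1.5X; n_I = 0.934 (inert).
n_T = Σnᵢ = 1.93 + 0.5X.
With p_i = (n_i/n_T)P, K_p = p_V^3 / (p_R^2).
Equating to 46.7 bar and solving on 0 < X < 1: X = 0.878.

X = 0.878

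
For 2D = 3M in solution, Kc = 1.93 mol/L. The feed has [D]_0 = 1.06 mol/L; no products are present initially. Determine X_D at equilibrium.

X = 0.508

Let X = conversion of D; extent ξ = 1.06X/2 mol/L.
Concentrations: [D] = 1.06 − 1.06X; [M] = 1.59X.
Kc = [M]^3 / ([D]^2).
Solving Kc = 1.93 for X ∈ (0,1): X = 0.508.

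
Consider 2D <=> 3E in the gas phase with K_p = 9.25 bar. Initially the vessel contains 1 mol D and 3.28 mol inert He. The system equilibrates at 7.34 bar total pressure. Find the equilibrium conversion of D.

Let X = conversion of D (basis 1 mol D); extent of reaction ξ = 0.5X.
Mole table: n_D = 1 − X; n_E = 1.5X; n_I = 3.28 (inert).
n_T = Σnᵢ = 4.28 + 0.5X.
Mole fractions y_i = n_i/n_T; K_p = p_E^3 / (p_D^2) with p_i = y_i·P.
Equating to 9.25 bar and solving on 0 < X < 1: X = 0.624.

X = 0.624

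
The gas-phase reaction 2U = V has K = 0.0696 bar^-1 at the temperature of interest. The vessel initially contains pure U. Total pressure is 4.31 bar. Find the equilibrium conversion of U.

X = 0.326

Take 1 mol U as basis and let X be its fractional conversion, so ξ = 0.5X.
Moles: n_U = 1 − X; n_V = 0.5X.
Total moles n_T = 1 − 0.5X.
Mole fractions y_i = n_i/n_T; K = p_V / (p_U^2) with p_i = y_i·P.
Setting this equal to 0.0696 bar^-1 and taking the physical root (0 < X < 1) gives X = 0.326.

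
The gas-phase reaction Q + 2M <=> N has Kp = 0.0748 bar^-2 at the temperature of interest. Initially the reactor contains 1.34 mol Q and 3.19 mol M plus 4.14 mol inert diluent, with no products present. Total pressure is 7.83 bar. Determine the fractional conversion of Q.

Let X = conversion of Q (basis 1.34 mol Q); extent of reaction ξ = 1.34X.
Mole table: n_Q = 1.34 − 1.34X; n_M = 3.19 − 2.68X; n_N = 1.34X; n_I = 4.14 (inert).
Summing: n_T = 8.67 − 2.68X.
Mole fractions y_i = n_i/n_T; Kp = p_N / (p_Q p_M^2) with p_i = y_i·P.
Equating to 0.0748 bar^-2 and solving on 0 < X < 1: X = 0.298.

X = 0.298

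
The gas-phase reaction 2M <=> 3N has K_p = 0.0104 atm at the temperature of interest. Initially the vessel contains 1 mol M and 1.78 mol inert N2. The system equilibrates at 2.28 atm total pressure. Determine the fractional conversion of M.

Take 1 mol M as basis and let X be its fractional conversion, so ξ = 0.5X.
Moles: n_M = 1 − X; n_N = 1.5X; n_I = 1.78 (inert).
n_T = Σnᵢ = 2.78 + 0.5X.
y_i = n_i/n_T, p_i = y_i·P. K_p = p_N^3 / (p_M^2).
Setting this equal to 0.0104 atm and taking the physical root (0 < X < 1) gives X = 0.142.

X = 0.142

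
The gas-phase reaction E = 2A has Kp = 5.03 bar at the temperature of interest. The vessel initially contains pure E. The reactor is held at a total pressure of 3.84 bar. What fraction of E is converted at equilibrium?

X = 0.497

Let X = conversion of E (basis 1 mol E); extent of reaction ξ = X.
At extent ξ: n_E = 1 − X; n_A = 2X.
n_T = Σnᵢ = 1 + X.
With p_i = (n_i/n_T)P, Kp = p_A^2 / (p_E).
Setting this equal to 5.03 bar and taking the physical root (0 < X < 1) gives X = 0.497.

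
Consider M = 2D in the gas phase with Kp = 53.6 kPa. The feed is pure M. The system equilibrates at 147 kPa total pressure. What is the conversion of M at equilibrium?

X = 0.289

Take 1 mol M as basis and let X be its fractional conversion, so ξ = X.
At extent ξ: n_M = 1 − X; n_D = 2X.
Summing: n_T = 1 + X.
With p_i = (n_i/n_T)P, Kp = p_D^2 / (p_M).
Setting this equal to 53.6 kPa and taking the physical root (0 < X < 1) gives X = 0.289.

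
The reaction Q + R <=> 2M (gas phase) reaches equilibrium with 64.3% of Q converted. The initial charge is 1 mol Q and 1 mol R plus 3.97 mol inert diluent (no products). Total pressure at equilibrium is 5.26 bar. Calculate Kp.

Kp = 13

Let X = conversion of Q (basis 1 mol Q); extent of reaction ξ = X.
Mole table: n_Q = 1 − X; n_R = 1 − X; n_M = 2X; n_I = 3.97 (inert).
Since Δν = 0, n_T = 5.97 throughout.
At X = 0.643: n_Q = 0.357, n_R = 0.357, n_M = 1.29, n_T = 5.97.
p_i = (n_i/n_T)·P. Kp = p_M^2 / (p_Q p_R) = 13.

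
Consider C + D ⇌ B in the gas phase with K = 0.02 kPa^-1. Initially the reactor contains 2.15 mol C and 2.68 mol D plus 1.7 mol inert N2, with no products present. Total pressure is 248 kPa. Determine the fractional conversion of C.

X = 0.575

Basis: 2.15 mol C initially; let X = conversion of C. Extent ξ = 2.15X.
Moles: n_C = 2.15 − 2.15X; n_D = 2.68 − 2.15X; n_B = 2.15X; n_I = 1.7 (inert).
n_T = Σnᵢ = 6.53 − 2.15X.
With p_i = (n_i/n_T)P, K = p_B / (p_C p_D).
This yields a degree-2 equation in X; solving on (0,1), X = 0.575.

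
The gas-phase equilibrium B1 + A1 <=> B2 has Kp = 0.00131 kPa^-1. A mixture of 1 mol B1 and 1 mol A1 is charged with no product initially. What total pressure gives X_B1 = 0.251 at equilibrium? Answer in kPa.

P = 597 kPa

Let X = conversion of B1 (basis 1 mol B1); extent of reaction ξ = X.
Species balance: n_B1 = 1 − X; n_A1 = 1 − X; n_B2 = X.
Total moles n_T = 2 − X.
Kp = p_B2 / (p_B1 p_A1) with p_i = (n_i/n_T)·P.
At X = 0.251: the mole-fraction product g(X) = Π y_i^ν_i = 0.7825. Since Kp = g(X)·P^{-1}, P = (g/Kp)^(1/1) = (0.7825/0.00131)^(1/1) = 597 kPa.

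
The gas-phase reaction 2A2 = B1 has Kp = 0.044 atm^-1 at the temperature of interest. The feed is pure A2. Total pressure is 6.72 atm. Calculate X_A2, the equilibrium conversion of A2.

X = 0.323

Basis: 1 mol A2 initially; let X = conversion of A2. Extent ξ = 0.5X.
Moles: n_A2 = 1 − X; n_B1 = 0.5X.
Summing: n_T = 1 − 0.5X.
With p_i = (n_i/n_T)P, Kp = p_B1 / (p_A2^2).
Equating to 0.044 atm^-1 and solving on 0 < X < 1: X = 0.323.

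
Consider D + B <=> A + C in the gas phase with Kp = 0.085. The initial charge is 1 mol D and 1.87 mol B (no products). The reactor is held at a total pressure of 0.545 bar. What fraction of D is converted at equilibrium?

X = 0.304

Take 1 mol D as basis and let X be its fractional conversion, so ξ = X.
At extent ξ: n_D = 1 − X; n_B = 1.87 − X; n_A = X; n_C = X.
n_T stays at 2.87 (no change in mole number).
y_i = n_i/n_T, p_i = y_i·P. Kp = p_A p_C / (p_D p_B).
Equating to 0.085 and solving on 0 < X < 1: X = 0.304.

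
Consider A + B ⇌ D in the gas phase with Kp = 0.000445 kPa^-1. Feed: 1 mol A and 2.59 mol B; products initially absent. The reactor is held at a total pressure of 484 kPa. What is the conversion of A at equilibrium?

X = 0.133

Let X = conversion of A (basis 1 mol A); extent of reaction ξ = X.
At extent ξ: n_A = 1 − X; n_B = 2.59 − X; n_D = X.
Total moles n_T = 3.59 − X.
With p_i = (n_i/n_T)P, Kp = p_D / (p_A p_B).
This yields a degree-2 equation in X; solving on (0,1), X = 0.133.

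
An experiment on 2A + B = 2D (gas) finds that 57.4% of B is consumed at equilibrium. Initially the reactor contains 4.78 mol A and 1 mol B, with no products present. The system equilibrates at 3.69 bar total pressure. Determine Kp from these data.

Kp = 0.331 bar^-1

Let X = conversion of B (basis 1 mol B); extent of reaction ξ = X.
Moles: n_A = 4.78 − 2X; n_B = 1 − X; n_D = 2X.
n_T = Σnᵢ = 5.78 − X.
At X = 0.574: n_A = 3.63, n_B = 0.426, n_D = 1.15, n_T = 5.21.
p_i = (n_i/n_T)·P. Kp = p_D^2 / (p_A^2 p_B) = 0.331 bar^-1.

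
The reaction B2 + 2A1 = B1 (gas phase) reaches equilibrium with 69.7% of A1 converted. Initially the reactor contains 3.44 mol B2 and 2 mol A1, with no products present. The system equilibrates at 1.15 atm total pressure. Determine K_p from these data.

K_p = 8.56 atm^-2

Take 2 mol A1 as basis and let X be its fractional conversion, so ξ = X.
Moles: n_B2 = 3.44 − X; n_A1 = 2 − 2X; n_B1 = X.
Total moles n_T = 5.44 − 2X.
At X = 0.697: n_B2 = 2.74, n_A1 = 0.606, n_B1 = 0.697, n_T = 4.05.
p_i = (n_i/n_T)·P. K_p = p_B1 / (p_B2 p_A1^2) = 8.56 atm^-2.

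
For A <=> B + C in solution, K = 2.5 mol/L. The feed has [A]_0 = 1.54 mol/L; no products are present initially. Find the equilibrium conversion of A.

X = 0.699

Let X = conversion of A; extent ξ = 1.54·X mol/L.
Concentrations: [A] = 1.54 − 1.54X; [B] = 1.54X; [C] = 1.54X.
K = [B] [C] / ([A]).
Solving K = 2.5 for X ∈ (0,1): X = 0.699.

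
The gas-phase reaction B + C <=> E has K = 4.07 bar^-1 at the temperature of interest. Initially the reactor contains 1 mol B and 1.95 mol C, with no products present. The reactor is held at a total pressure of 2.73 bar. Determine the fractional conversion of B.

Let X = conversion of B (basis 1 mol B); extent of reaction ξ = X.
Mole table: n_B = 1 − X; n_C = 1.95 − X; n_E = X.
Total moles n_T = 2.95 − X.
With p_i = (n_i/n_T)P, K = p_E / (p_B p_C).
Setting this equal to 4.07 bar^-1 and taking the physical root (0 < X < 1) gives X = 0.853.

X = 0.853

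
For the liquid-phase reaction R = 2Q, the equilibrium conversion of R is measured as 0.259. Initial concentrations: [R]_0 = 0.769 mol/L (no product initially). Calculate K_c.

Let X = conversion of R.
Concentrations: [R] = 0.769 − 0.769X; [Q] = 1.54X.
At X = 0.259: [R] = 0.57, [Q] = 0.398.
K_c = [Q]^2 / ([R]) = 0.278 mol/L.

K_c = 0.278 mol/L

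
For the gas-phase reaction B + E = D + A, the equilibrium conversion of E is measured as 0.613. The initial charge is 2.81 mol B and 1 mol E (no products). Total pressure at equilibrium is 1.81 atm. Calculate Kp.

Kp = 0.442

Take 1 mol E as basis and let X be its fractional conversion, so ξ = X.
Mole table: n_B = 2.81 − X; n_E = 1 − X; n_D = X; n_A = X.
n_T stays at 3.81 (no change in mole number).
At X = 0.613: n_B = 2.2, n_E = 0.387, n_D = 0.613, n_A = 0.613, n_T = 3.81.
p_i = (n_i/n_T)·P. Kp = p_D p_A / (p_B p_E) = 0.442.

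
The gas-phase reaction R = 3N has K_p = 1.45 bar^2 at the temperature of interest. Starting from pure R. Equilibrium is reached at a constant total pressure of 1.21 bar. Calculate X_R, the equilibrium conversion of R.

X = 0.416

Let X = conversion of R (basis 1 mol R); extent of reaction ξ = X.
Species balance: n_R = 1 − X; n_N = 3X.
Summing: n_T = 1 + 2X.
Mole fractions y_i = n_i/n_T; K_p = p_N^3 / (p_R) with p_i = y_i·P.
This yields a degree-3 equation in X; solving on (0,1), X = 0.416.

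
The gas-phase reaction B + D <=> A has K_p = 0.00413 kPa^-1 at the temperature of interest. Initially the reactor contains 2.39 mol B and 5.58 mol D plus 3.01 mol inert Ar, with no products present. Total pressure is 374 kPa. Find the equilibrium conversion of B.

Take 2.39 mol B as basis and let X be its fractional conversion, so ξ = 2.39X.
Mole table: n_B = 2.39 − 2.39X; n_D = 5.58 − 2.39X; n_A = 2.39X; n_I = 3.01 (inert).
Total moles n_T = 11 − 2.39X.
With p_i = (n_i/n_T)P, K_p = p_A / (p_B p_D).
This yields a degree-2 equation in X; solving on (0,1), X = 0.415.

X = 0.415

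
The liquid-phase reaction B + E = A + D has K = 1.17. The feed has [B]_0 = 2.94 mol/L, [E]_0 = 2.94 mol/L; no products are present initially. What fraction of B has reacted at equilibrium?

Let X = conversion of B; extent ξ = 2.94·X mol/L.
Concentrations: [B] = 2.94 − 2.94X; [E] = 2.94 − 2.94X; [A] = 2.94X; [D] = 2.94X.
K = [A] [D] / ([B] [E]).
This equals 1.17 at X = 0.520 (the root in 0 < X < 1).

X = 0.520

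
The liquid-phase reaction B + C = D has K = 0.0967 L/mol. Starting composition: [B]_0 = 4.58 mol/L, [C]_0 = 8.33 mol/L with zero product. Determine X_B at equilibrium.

X = 0.388

Let X = conversion of B; extent ξ = 4.58·X mol/L.
Concentrations: [B] = 4.58 − 4.58X; [C] = 8.33 − 4.58X; [D] = 4.58X.
K = [D] / ([B] [C]).
Solving K = 0.0967 for X ∈ (0,1): X = 0.388.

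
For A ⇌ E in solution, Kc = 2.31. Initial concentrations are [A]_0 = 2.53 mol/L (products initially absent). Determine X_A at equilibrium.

Let X = conversion of A; extent ξ = 2.53·X mol/L.
Concentrations: [A] = 2.53 − 2.53X; [E] = 2.53X.
Kc = [E] / ([A]).
Solving Kc = 2.31 for X ∈ (0,1): X = 0.698.

X = 0.698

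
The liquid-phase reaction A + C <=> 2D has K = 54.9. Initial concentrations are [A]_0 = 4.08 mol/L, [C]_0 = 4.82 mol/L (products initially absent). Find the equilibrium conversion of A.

Let X = conversion of A; extent ξ = 4.08·X mol/L.
Concentrations: [A] = 4.08 − 4.08X; [C] = 4.82 − 4.08X; [D] = 8.16X.
K = [D]^2 / ([A] [C]).
Solving K = 54.9 for X ∈ (0,1): X = 0.845.

X = 0.845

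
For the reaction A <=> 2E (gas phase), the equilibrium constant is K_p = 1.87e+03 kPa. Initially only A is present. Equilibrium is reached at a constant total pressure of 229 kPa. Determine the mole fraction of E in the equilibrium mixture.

y_E = 0.901

Take 1 mol A as basis and let X be its fractional conversion, so ξ = X.
Moles: n_A = 1 − X; n_E = 2X.
Summing: n_T = 1 + X.
y_i = n_i/n_T, p_i = y_i·P. K_p = p_E^2 / (p_A).
Equating to 1.87e+03 kPa and solving on 0 < X < 1: X = 0.819.
Then n_E = 1.64, n_T = 1.82, so y_E = 0.901.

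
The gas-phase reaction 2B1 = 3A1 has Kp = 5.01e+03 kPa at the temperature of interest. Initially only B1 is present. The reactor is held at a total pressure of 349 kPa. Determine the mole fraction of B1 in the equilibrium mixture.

Take 1 mol B1 as basis and let X be its fractional conversion, so ξ = 0.5X.
Moles: n_B1 = 1 − X; n_A1 = 1.5X.
n_T = Σnᵢ = 1 + 0.5X.
With p_i = (n_i/n_T)P, Kp = p_A1^3 / (p_B1^2).
This yields a degree-3 equation in X; solving on (0,1), X = 0.738.
Then n_B1 = 0.262, n_T = 1.37, so y_B1 = 0.192.

y_B1 = 0.192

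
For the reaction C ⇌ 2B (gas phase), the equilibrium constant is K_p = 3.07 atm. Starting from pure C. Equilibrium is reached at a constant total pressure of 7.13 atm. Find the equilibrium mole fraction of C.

Let X = conversion of C (basis 1 mol C); extent of reaction ξ = X.
Species balance: n_C = 1 − X; n_B = 2X.
n_T = Σnᵢ = 1 + X.
Mole fractions y_i = n_i/n_T; K_p = p_B^2 / (p_C) with p_i = y_i·P.
Equating to 3.07 atm and solving on 0 < X < 1: X = 0.312.
Then n_C = 0.688, n_T = 1.31, so y_C = 0.525.

y_C = 0.525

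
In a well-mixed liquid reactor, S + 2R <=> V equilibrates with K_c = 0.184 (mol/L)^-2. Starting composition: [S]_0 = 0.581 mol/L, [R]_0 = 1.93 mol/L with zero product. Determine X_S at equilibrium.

Let X = conversion of S; extent ξ = 0.581·X mol/L.
Concentrations: [S] = 0.581 − 0.581X; [R] = 1.93 − 1.16X; [V] = 0.581X.
K_c = [V] / ([S] [R]^2).
Equating to 0.184 (mol/L)^-2: the physical root is X = 0.311.

X = 0.311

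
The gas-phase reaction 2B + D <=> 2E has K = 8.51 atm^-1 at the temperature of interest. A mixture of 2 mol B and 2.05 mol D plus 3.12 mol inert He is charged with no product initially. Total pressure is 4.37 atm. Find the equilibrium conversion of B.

X = 0.734

Let X = conversion of B (basis 2 mol B); extent of reaction ξ = X.
Species balance: n_B = 2 − 2X; n_D = 2.05 − X; n_E = 2X; n_I = 3.12 (inert).
Summing: n_T = 7.17 − X.
y_i = n_i/n_T, p_i = y_i·P. K = p_E^2 / (p_B^2 p_D).
Substituting and setting equal to 8.51 atm^-1 gives a polynomial in X; the root in (0,1) is X = 0.734.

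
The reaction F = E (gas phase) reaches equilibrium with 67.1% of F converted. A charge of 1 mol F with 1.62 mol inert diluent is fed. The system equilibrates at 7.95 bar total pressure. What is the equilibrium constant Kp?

Basis: 1 mol F initially; let X = conversion of F. Extent ξ = X.
At extent ξ: n_F = 1 − X; n_E = X; n_I = 1.62 (inert).
Total moles n_T = 2.62 (Δν = 0, constant).
At X = 0.671: n_F = 0.329, n_E = 0.671, n_T = 2.62.
p_i = (n_i/n_T)·P. Kp = p_E / (p_F) = 2.04.

Kp = 2.04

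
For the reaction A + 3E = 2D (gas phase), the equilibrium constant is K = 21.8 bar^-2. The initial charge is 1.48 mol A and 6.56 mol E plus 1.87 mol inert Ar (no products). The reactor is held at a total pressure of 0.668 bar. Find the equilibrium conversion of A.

Take 1.48 mol A as basis and let X be its fractional conversion, so ξ = 1.48X.
Moles: n_A = 1.48 − 1.48X; n_E = 6.56 − 4.44X; n_D = 2.96X; n_I = 1.87 (inert).
Total moles n_T = 9.91 − 2.96X.
With p_i = (n_i/n_T)P, K = p_D^2 / (p_A p_E^3).
This yields a degree-4 equation in X; solving on (0,1), X = 0.656.

X = 0.656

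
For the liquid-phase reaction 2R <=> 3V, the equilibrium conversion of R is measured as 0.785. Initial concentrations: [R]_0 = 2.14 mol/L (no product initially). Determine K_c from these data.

K_c = 75.6 mol/L

Let X = conversion of R.
Concentrations: [R] = 2.14 − 2.14X; [V] = 3.21X.
At X = 0.785: [R] = 0.46, [V] = 2.52.
K_c = [V]^3 / ([R]^2) = 75.6 mol/L.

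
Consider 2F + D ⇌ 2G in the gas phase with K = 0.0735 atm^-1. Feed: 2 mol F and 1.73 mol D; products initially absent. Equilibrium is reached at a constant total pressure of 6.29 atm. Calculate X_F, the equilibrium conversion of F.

X = 0.305

Basis: 2 mol F initially; let X = conversion of F. Extent ξ = X.
Moles: n_F = 2 − 2X; n_D = 1.73 − X; n_G = 2X.
n_T = Σnᵢ = 3.73 − X.
Mole fractions y_i = n_i/n_T; K = p_G^2 / (p_F^2 p_D) with p_i = y_i·P.
This yields a degree-3 equation in X; solving on (0,1), X = 0.305.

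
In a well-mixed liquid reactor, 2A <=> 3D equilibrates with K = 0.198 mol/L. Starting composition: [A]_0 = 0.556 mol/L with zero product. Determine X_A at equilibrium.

Let X = conversion of A; extent ξ = 0.556X/2 mol/L.
Concentrations: [A] = 0.556 − 0.556X; [D] = 0.834X.
K = [D]^3 / ([A]^2).
Solving K = 0.198 for X ∈ (0,1): X = 0.353.

X = 0.353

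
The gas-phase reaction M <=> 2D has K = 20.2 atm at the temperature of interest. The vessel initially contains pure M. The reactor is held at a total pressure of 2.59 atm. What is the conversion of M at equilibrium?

Let X = conversion of M (basis 1 mol M); extent of reaction ξ = X.
Mole table: n_M = 1 − X; n_D = 2X.
n_T = Σnᵢ = 1 + X.
With p_i = (n_i/n_T)P, K = p_D^2 / (p_M).
This yields a degree-2 equation in X; solving on (0,1), X = 0.813.

X = 0.813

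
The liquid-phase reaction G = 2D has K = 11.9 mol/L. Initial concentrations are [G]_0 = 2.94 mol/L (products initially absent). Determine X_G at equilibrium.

Let X = conversion of G; extent ξ = 2.94·X mol/L.
Concentrations: [G] = 2.94 − 2.94X; [D] = 5.88X.
K = [D]^2 / ([G]).
Equating to 11.9 mol/L: the physical root is X = 0.620.

X = 0.620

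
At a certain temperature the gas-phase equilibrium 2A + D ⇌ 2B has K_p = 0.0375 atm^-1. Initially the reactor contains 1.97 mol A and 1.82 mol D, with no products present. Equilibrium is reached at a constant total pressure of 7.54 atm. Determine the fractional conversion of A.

Basis: 1.97 mol A initially; let X = conversion of A. Extent ξ = 0.985X.
Mole table: n_A = 1.97 − 1.97X; n_D = 1.82 − 0.985X; n_B = 1.97X.
Total moles n_T = 3.79 − 0.985X.
y_i = n_i/n_T, p_i = y_i·P. K_p = p_B^2 / (p_A^2 p_D).
Substituting and setting equal to 0.0375 atm^-1 gives a polynomial in X; the root in (0,1) is X = 0.261.

X = 0.261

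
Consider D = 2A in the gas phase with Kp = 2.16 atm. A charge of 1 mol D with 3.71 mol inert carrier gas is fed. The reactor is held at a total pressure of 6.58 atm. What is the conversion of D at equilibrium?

X = 0.473

Take 1 mol D as basis and let X be its fractional conversion, so ξ = X.
Species balance: n_D = 1 − X; n_A = 2X; n_I = 3.71 (inert).
Summing: n_T = 4.71 + X.
y_i = n_i/n_T, p_i = y_i·P. Kp = p_A^2 / (p_D).
This yields a degree-2 equation in X; solving on (0,1), X = 0.473.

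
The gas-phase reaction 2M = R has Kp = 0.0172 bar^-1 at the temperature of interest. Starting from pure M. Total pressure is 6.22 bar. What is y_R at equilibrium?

Basis: 1 mol M initially; let X = conversion of M. Extent ξ = 0.5X.
Moles: n_M = 1 − X; n_R = 0.5X.
Summing: n_T = 1 − 0.5X.
With p_i = (n_i/n_T)P, Kp = p_R / (p_M^2).
Substituting and setting equal to 0.0172 bar^-1 gives a polynomial in X; the root in (0,1) is X = 0.163.
Then n_R = 0.0816, n_T = 0.918, so y_R = 0.089.

y_R = 0.089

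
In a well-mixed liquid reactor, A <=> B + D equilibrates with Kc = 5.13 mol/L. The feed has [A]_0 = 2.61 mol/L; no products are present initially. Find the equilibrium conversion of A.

X = 0.729

Let X = conversion of A; extent ξ = 2.61·X mol/L.
Concentrations: [A] = 2.61 − 2.61X; [B] = 2.61X; [D] = 2.61X.
Kc = [B] [D] / ([A]).
Solving Kc = 5.13 for X ∈ (0,1): X = 0.729.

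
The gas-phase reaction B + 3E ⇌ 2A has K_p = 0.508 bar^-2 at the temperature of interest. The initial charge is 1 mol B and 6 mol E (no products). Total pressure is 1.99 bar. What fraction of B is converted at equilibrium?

X = 0.628

Let X = conversion of B (basis 1 mol B); extent of reaction ξ = X.
Species balance: n_B = 1 − X; n_E = 6 − 3X; n_A = 2X.
n_T = Σnᵢ = 7 − 2X.
With p_i = (n_i/n_T)P, K_p = p_A^2 / (p_B p_E^3).
Substituting and setting equal to 0.508 bar^-2 gives a polynomial in X; the root in (0,1) is X = 0.628.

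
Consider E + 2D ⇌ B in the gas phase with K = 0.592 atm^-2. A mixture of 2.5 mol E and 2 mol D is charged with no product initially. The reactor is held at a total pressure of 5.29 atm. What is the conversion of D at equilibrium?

X = 0.758

Basis: 2 mol D initially; let X = conversion of D. Extent ξ = X.
Mole table: n_E = 2.5 − X; n_D = 2 − 2X; n_B = X.
Summing: n_T = 4.5 − 2X.
Mole fractions y_i = n_i/n_T; K = p_B / (p_E p_D^2) with p_i = y_i·P.
Setting this equal to 0.592 atm^-2 and taking the physical root (0 < X < 1) gives X = 0.758.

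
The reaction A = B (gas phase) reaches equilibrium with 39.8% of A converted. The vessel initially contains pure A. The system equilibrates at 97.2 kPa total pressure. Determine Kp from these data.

Take 1 mol A as basis and let X be its fractional conversion, so ξ = X.
Species balance: n_A = 1 − X; n_B = X.
Since Δν = 0, n_T = 1 throughout.
At X = 0.398: n_A = 0.602, n_B = 0.398, n_T = 1.
p_i = (n_i/n_T)·P. Kp = p_B / (p_A) = 0.661.

Kp = 0.661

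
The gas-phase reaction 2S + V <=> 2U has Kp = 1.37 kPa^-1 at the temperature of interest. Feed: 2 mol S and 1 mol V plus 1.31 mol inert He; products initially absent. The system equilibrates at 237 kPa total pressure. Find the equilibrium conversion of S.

Basis: 2 mol S initially; let X = conversion of S. Extent ξ = X.
Moles: n_S = 2 − 2X; n_V = 1 − X; n_U = 2X; n_I = 1.31 (inert).
Summing: n_T = 4.31 − X.
With p_i = (n_i/n_T)P, Kp = p_U^2 / (p_S^2 p_V).
Substituting and setting equal to 1.37 kPa^-1 gives a polynomial in X; the root in (0,1) is X = 0.808.

X = 0.808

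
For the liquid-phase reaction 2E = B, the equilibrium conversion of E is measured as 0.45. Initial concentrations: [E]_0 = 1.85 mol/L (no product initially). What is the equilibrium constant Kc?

Kc = 0.402 L/mol

Let X = conversion of E.
Concentrations: [E] = 1.85 − 1.85X; [B] = 0.925X.
At X = 0.45: [E] = 1.02, [B] = 0.416.
Kc = [B] / ([E]^2) = 0.402 L/mol.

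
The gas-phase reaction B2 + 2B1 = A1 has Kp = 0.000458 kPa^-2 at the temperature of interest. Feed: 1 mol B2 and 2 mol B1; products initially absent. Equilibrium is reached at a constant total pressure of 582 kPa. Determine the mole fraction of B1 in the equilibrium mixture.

Let X = conversion of B2 (basis 1 mol B2); extent of reaction ξ = X.
Mole table: n_B2 = 1 − X; n_B1 = 2 − 2X; n_A1 = X.
Total moles n_T = 3 − 2X.
y_i = n_i/n_T, p_i = y_i·P. Kp = p_A1 / (p_B2 p_B1^2).
Substituting and setting equal to 0.000458 kPa^-2 gives a polynomial in X; the root in (0,1) is X = 0.869.
Then n_B1 = 0.261, n_T = 1.26, so y_B1 = 0.207.

y_B1 = 0.207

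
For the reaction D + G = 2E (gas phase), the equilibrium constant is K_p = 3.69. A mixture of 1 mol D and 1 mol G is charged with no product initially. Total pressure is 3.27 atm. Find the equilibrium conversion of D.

X = 0.490

Let X = conversion of D (basis 1 mol D); extent of reaction ξ = X.
Mole table: n_D = 1 − X; n_G = 1 − X; n_E = 2X.
n_T stays at 2 (no change in mole number).
y_i = n_i/n_T, p_i = y_i·P. K_p = p_E^2 / (p_D p_G).
This yields a degree-2 equation in X; solving on (0,1), X = 0.490.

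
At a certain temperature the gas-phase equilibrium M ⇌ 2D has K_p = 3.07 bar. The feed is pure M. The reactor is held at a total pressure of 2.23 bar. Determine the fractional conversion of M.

Basis: 1 mol M initially; let X = conversion of M. Extent ξ = X.
Species balance: n_M = 1 − X; n_D = 2X.
Total moles n_T = 1 + X.
With p_i = (n_i/n_T)P, K_p = p_D^2 / (p_M).
Equating to 3.07 bar and solving on 0 < X < 1: X = 0.506.

X = 0.506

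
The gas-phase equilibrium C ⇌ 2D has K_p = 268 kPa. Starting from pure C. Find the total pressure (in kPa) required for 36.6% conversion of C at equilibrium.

P = 433 kPa

Take 1 mol C as basis and let X be its fractional conversion, so ξ = X.
Mole table: n_C = 1 − X; n_D = 2X.
n_T = Σnᵢ = 1 + X.
K_p = p_D^2 / (p_C) with p_i = (n_i/n_T)·P.
At X = 0.366: the mole-fraction product g(X) = Π y_i^ν_i = 0.6187. Since K_p = g(X)·P^{1}, P = (K_p/g)^(1/1) = (268/0.6187)^(1/1) = 433 kPa.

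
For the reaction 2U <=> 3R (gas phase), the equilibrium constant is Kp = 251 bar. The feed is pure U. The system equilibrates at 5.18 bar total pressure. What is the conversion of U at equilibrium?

Take 1 mol U as basis and let X be its fractional conversion, so ξ = 0.5X.
Mole table: n_U = 1 − X; n_R = 1.5X.
n_T = Σnᵢ = 1 + 0.5X.
Mole fractions y_i = n_i/n_T; Kp = p_R^3 / (p_U^2) with p_i = y_i·P.
This yields a degree-3 equation in X; solving on (0,1), X = 0.832.

X = 0.832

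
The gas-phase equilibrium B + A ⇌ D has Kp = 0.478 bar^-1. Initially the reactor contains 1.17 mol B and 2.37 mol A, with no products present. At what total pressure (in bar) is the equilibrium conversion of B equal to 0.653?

Take 1.17 mol B as basis and let X be its fractional conversion, so ξ = 1.17X.
Mole table: n_B = 1.17 − 1.17X; n_A = 2.37 − 1.17X; n_D = 1.17X.
Total moles n_T = 3.54 − 1.17X.
Kp = p_D / (p_B p_A) with p_i = (n_i/n_T)·P.
At X = 0.653: the mole-fraction product g(X) = Π y_i^ν_i = 3.253. Since Kp = g(X)·P^{-1}, P = (g/Kp)^(1/1) = (3.253/0.478)^(1/1) = 6.81 bar.

P = 6.81 bar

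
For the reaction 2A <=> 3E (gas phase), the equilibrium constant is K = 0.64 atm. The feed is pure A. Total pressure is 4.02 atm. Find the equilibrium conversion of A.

X = 0.299

Take 1 mol A as basis and let X be its fractional conversion, so ξ = 0.5X.
Mole table: n_A = 1 − X; n_E = 1.5X.
Total moles n_T = 1 + 0.5X.
With p_i = (n_i/n_T)P, K = p_E^3 / (p_A^2).
Equating to 0.64 atm and solving on 0 < X < 1: X = 0.299.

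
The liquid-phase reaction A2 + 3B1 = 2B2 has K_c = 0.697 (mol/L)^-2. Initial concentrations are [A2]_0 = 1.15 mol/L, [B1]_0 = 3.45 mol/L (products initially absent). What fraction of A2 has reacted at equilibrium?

X = 0.536

Let X = conversion of A2; extent ξ = 1.15·X mol/L.
Concentrations: [A2] = 1.15 − 1.15X; [B1] = 3.45 − 3.45X; [B2] = 2.3X.
K_c = [B2]^2 / ([A2] [B1]^3).
This equals 0.697 at X = 0.536 (the root in 0 < X < 1).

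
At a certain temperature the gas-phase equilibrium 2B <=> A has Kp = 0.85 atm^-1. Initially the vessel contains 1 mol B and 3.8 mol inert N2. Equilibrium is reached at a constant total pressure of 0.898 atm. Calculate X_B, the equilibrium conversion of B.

Let X = conversion of B (basis 1 mol B); extent of reaction ξ = 0.5X.
Mole table: n_B = 1 − X; n_A = 0.5X; n_I = 3.8 (inert).
n_T = Σnᵢ = 4.8 − 0.5X.
With p_i = (n_i/n_T)P, Kp = p_A / (p_B^2).
Substituting and setting equal to 0.85 atm^-1 gives a polynomial in X; the root in (0,1) is X = 0.205.

X = 0.205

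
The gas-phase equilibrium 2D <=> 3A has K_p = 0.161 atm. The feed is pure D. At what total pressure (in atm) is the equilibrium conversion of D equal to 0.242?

P = 2.17 atm

Take 1 mol D as basis and let X be its fractional conversion, so ξ = 0.5X.
At extent ξ: n_D = 1 − X; n_A = 1.5X.
n_T = Σnᵢ = 1 + 0.5X.
K_p = p_A^3 / (p_D^2) with p_i = (n_i/n_T)·P.
At X = 0.242: the mole-fraction product g(X) = Π y_i^ν_i = 0.07426. Since K_p = g(X)·P^{1}, P = (K_p/g)^(1/1) = (0.161/0.07426)^(1/1) = 2.17 atm.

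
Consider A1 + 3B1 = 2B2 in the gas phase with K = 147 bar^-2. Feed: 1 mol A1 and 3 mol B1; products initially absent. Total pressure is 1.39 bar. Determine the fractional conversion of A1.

X = 0.791

Basis: 1 mol A1 initially; let X = conversion of A1. Extent ξ = X.
Mole table: n_A1 = 1 − X; n_B1 = 3 − 3X; n_B2 = 2X.
Total moles n_T = 4 − 2X.
y_i = n_i/n_T, p_i = y_i·P. K = p_B2^2 / (p_A1 p_B1^3).
Setting this equal to 147 bar^-2 and taking the physical root (0 < X < 1) gives X = 0.791.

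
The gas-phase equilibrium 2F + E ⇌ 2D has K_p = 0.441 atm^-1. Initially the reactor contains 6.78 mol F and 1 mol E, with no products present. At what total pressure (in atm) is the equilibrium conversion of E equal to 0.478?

Take 1 mol E as basis and let X be its fractional conversion, so ξ = X.
Moles: n_F = 6.78 − 2X; n_E = 1 − X; n_D = 2X.
n_T = Σnᵢ = 7.78 − X.
K_p = p_D^2 / (p_F^2 p_E) with p_i = (n_i/n_T)·P.
At X = 0.478: the mole-fraction product g(X) = Π y_i^ν_i = 0.3769. Since K_p = g(X)·P^{-1}, P = (g/K_p)^(1/1) = (0.3769/0.441)^(1/1) = 0.855 atm.

P = 0.855 atm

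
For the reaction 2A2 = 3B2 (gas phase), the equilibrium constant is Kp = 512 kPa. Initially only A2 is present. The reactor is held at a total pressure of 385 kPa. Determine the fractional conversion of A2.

X = 0.498

Let X = conversion of A2 (basis 1 mol A2); extent of reaction ξ = 0.5X.
Moles: n_A2 = 1 − X; n_B2 = 1.5X.
n_T = Σnᵢ = 1 + 0.5X.
Mole fractions y_i = n_i/n_T; Kp = p_B2^3 / (p_A2^2) with p_i = y_i·P.
Equating to 512 kPa and solving on 0 < X < 1: X = 0.498.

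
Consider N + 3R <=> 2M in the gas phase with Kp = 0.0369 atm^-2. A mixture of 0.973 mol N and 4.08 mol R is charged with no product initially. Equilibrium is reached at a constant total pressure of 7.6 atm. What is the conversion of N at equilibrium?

Basis: 0.973 mol N initially; let X = conversion of N. Extent ξ = 0.973X.
Moles: n_N = 0.973 − 0.973X; n_R = 4.08 − 2.92X; n_M = 1.95X.
n_T = Σnᵢ = 5.05 − 1.95X.
y_i = n_i/n_T, p_i = y_i·P. Kp = p_M^2 / (p_N p_R^3).
Equating to 0.0369 atm^-2 and solving on 0 < X < 1: X = 0.520.

X = 0.520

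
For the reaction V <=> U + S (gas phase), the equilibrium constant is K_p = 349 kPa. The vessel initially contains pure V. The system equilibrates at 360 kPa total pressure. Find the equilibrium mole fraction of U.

y_U = 0.412

Take 1 mol V as basis and let X be its fractional conversion, so ξ = X.
Mole table: n_V = 1 − X; n_U = X; n_S = X.
Total moles n_T = 1 + X.
y_i = n_i/n_T, p_i = y_i·P. K_p = p_U p_S / (p_V).
Setting this equal to 349 kPa and taking the physical root (0 < X < 1) gives X = 0.702.
Then n_U = 0.702, n_T = 1.7, so y_U = 0.412.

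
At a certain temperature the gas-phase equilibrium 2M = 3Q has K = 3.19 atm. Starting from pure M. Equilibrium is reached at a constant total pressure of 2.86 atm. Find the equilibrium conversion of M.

X = 0.480

Basis: 1 mol M initially; let X = conversion of M. Extent ξ = 0.5X.
Mole table: n_M = 1 − X; n_Q = 1.5X.
n_T = Σnᵢ = 1 + 0.5X.
y_i = n_i/n_T, p_i = y_i·P. K = p_Q^3 / (p_M^2).
Equating to 3.19 atm and solving on 0 < X < 1: X = 0.480.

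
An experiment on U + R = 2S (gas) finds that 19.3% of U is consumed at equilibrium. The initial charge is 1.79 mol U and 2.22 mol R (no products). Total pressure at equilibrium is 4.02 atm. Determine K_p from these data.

Take 1.79 mol U as basis and let X be its fractional conversion, so ξ = 1.79X.
Species balance: n_U = 1.79 − 1.79X; n_R = 2.22 − 1.79X; n_S = 3.58X.
Since Δν = 0, n_T = 4.01 throughout.
At X = 0.193: n_U = 1.44, n_R = 1.87, n_S = 0.691, n_T = 4.01.
p_i = (n_i/n_T)·P. K_p = p_S^2 / (p_U p_R) = 0.176.

K_p = 0.176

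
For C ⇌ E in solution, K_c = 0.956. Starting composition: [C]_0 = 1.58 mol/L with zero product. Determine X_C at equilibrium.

X = 0.489

Let X = conversion of C; extent ξ = 1.58·X mol/L.
Concentrations: [C] = 1.58 − 1.58X; [E] = 1.58X.
K_c = [E] / ([C]).
Equating to 0.956: the physical root is X = 0.489.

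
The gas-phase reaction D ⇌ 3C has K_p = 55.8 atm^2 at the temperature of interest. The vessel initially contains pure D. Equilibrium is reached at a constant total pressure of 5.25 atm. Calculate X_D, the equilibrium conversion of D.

X = 0.531

Take 1 mol D as basis and let X be its fractional conversion, so ξ = X.
Moles: n_D = 1 − X; n_C = 3X.
n_T = Σnᵢ = 1 + 2X.
Mole fractions y_i = n_i/n_T; K_p = p_C^3 / (p_D) with p_i = y_i·P.
Equating to 55.8 atm^2 and solving on 0 < X < 1: X = 0.531.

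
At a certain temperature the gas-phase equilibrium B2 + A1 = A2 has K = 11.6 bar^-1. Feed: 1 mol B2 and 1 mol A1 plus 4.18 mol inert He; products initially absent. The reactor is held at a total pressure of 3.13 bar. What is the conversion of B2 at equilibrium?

Basis: 1 mol B2 initially; let X = conversion of B2. Extent ξ = X.
Species balance: n_B2 = 1 − X; n_A1 = 1 − X; n_A2 = X; n_I = 4.18 (inert).
n_T = Σnᵢ = 6.18 − X.
y_i = n_i/n_T, p_i = y_i·P. K = p_A2 / (p_B2 p_A1).
Substituting and setting equal to 11.6 bar^-1 gives a polynomial in X; the root in (0,1) is X = 0.679.

X = 0.679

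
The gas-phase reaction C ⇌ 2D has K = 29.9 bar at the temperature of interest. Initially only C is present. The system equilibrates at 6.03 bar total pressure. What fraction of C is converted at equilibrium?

X = 0.744

Let X = conversion of C (basis 1 mol C); extent of reaction ξ = X.
Species balance: n_C = 1 − X; n_D = 2X.
Summing: n_T = 1 + X.
With p_i = (n_i/n_T)P, K = p_D^2 / (p_C).
Equating to 29.9 bar and solving on 0 < X < 1: X = 0.744.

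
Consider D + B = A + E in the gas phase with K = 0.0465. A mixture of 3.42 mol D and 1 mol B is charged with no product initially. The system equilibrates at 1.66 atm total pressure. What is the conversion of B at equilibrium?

X = 0.315

Basis: 1 mol B initially; let X = conversion of B. Extent ξ = X.
Moles: n_D = 3.42 − X; n_B = 1 − X; n_A = X; n_E = X.
n_T stays at 4.42 (no change in mole number).
With p_i = (n_i/n_T)P, K = p_A p_E / (p_D p_B).
This yields a degree-2 equation in X; solving on (0,1), X = 0.315.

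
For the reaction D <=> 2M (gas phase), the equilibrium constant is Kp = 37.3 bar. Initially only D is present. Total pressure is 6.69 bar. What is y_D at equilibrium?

Let X = conversion of D (basis 1 mol D); extent of reaction ξ = X.
Mole table: n_D = 1 − X; n_M = 2X.
Total moles n_T = 1 + X.
With p_i = (n_i/n_T)P, Kp = p_M^2 / (p_D).
Equating to 37.3 bar and solving on 0 < X < 1: X = 0.763.
Then n_D = 0.237, n_T = 1.76, so y_D = 0.134.

y_D = 0.134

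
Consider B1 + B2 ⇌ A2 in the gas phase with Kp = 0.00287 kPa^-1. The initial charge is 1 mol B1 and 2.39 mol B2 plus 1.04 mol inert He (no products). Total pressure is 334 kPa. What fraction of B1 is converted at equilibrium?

X = 0.325

Let X = conversion of B1 (basis 1 mol B1); extent of reaction ξ = X.
Mole table: n_B1 = 1 − X; n_B2 = 2.39 − X; n_A2 = X; n_I = 1.04 (inert).
Total moles n_T = 4.43 − X.
Mole fractions y_i = n_i/n_T; Kp = p_A2 / (p_B1 p_B2) with p_i = y_i·P.
Equating to 0.00287 kPa^-1 and solving on 0 < X < 1: X = 0.325.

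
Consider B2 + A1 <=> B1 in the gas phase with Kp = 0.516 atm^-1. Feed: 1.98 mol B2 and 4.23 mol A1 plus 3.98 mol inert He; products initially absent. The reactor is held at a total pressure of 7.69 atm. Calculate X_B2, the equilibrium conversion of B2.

X = 0.575

Take 1.98 mol B2 as basis and let X be its fractional conversion, so ξ = 1.98X.
Moles: n_B2 = 1.98 − 1.98X; n_A1 = 4.23 − 1.98X; n_B1 = 1.98X; n_I = 3.98 (inert).
Summing: n_T = 10.2 − 1.98X.
Mole fractions y_i = n_i/n_T; Kp = p_B1 / (p_B2 p_A1) with p_i = y_i·P.
This yields a degree-2 equation in X; solving on (0,1), X = 0.575.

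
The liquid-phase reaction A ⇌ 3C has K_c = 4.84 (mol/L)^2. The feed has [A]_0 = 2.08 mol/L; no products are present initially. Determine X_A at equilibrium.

X = 0.306

Let X = conversion of A; extent ξ = 2.08·X mol/L.
Concentrations: [A] = 2.08 − 2.08X; [C] = 6.24X.
K_c = [C]^3 / ([A]).
Setting equal to 4.84 and solving for X on (0,1) gives X = 0.306.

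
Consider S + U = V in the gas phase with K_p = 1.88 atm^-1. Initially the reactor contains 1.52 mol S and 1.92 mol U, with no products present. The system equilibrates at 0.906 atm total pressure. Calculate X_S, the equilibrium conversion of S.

Basis: 1.52 mol S initially; let X = conversion of S. Extent ξ = 1.52X.
Mole table: n_S = 1.52 − 1.52X; n_U = 1.92 − 1.52X; n_V = 1.52X.
Summing: n_T = 3.44 − 1.52X.
y_i = n_i/n_T, p_i = y_i·P. K_p = p_V / (p_S p_U).
Equating to 1.88 atm^-1 and solving on 0 < X < 1: X = 0.435.

X = 0.435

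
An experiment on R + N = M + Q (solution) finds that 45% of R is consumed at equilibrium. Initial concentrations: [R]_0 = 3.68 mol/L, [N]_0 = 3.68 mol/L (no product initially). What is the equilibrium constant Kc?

Kc = 0.669

Let X = conversion of R.
Concentrations: [R] = 3.68 − 3.68X; [N] = 3.68 − 3.68X; [M] = 3.68X; [Q] = 3.68X.
At X = 0.45: [R] = 2.02, [N] = 2.02, [M] = 1.66, [Q] = 1.66.
Kc = [M] [Q] / ([R] [N]) = 0.669.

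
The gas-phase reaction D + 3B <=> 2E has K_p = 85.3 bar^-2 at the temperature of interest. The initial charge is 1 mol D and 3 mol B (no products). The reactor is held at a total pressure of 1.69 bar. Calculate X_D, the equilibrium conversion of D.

Basis: 1 mol D initially; let X = conversion of D. Extent ξ = X.
Mole table: n_D = 1 − X; n_B = 3 − 3X; n_E = 2X.
n_T = Σnᵢ = 4 − 2X.
With p_i = (n_i/n_T)P, K_p = p_E^2 / (p_D p_B^3).
This yields a degree-4 equation in X; solving on (0,1), X = 0.783.

X = 0.783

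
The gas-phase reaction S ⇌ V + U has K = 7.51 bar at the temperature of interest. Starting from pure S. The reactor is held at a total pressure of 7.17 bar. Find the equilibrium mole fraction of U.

y_U = 0.417

Take 1 mol S as basis and let X be its fractional conversion, so ξ = X.
Moles: n_S = 1 − X; n_V = X; n_U = X.
Summing: n_T = 1 + X.
With p_i = (n_i/n_T)P, K = p_V p_U / (p_S).
Equating to 7.51 bar and solving on 0 < X < 1: X = 0.715.
Then n_U = 0.715, n_T = 1.72, so y_U = 0.417.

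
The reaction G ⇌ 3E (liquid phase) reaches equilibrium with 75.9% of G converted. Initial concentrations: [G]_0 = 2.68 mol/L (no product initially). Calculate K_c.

Let X = conversion of G.
Concentrations: [G] = 2.68 − 2.68X; [E] = 8.04X.
At X = 0.759: [G] = 0.646, [E] = 6.1.
K_c = [E]^3 / ([G]) = 352 (mol/L)^2.

K_c = 352 (mol/L)^2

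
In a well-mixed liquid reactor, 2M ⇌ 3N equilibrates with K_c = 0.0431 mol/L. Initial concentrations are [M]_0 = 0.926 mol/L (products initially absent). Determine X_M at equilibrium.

X = 0.206

Let X = conversion of M; extent ξ = 0.926X/2 mol/L.
Concentrations: [M] = 0.926 − 0.926X; [N] = 1.39X.
K_c = [N]^3 / ([M]^2).
Setting equal to 0.0431 and solving for X on (0,1) gives X = 0.206.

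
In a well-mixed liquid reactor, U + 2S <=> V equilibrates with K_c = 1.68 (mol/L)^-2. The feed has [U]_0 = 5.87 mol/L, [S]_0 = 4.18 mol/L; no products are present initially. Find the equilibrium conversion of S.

Let X = conversion of S; extent ξ = 4.18X/2 mol/L.
Concentrations: [U] = 5.87 − 2.09X; [S] = 4.18 − 4.18X; [V] = 2.09X.
K_c = [V] / ([U] [S]^2).
This equals 1.68 at X = 0.876 (the root in 0 < X < 1).

X = 0.876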